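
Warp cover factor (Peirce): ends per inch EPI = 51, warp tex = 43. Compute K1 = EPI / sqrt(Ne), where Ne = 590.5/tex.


Formula: K1 = EPI / sqrt(Ne), with Ne = 590.5 / tex_warp
Step 1: Ne = 590.5 / 43 = 13.733
Step 2: sqrt(Ne) = sqrt(13.733) = 3.7058
Step 3: K1 = 51 / 3.7058 = 13.8

13.8


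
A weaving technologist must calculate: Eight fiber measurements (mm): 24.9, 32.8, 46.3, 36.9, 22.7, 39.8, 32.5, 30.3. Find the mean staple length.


Formula: Mean = sum of lengths / count
Sum = 24.9 + 32.8 + 46.3 + 36.9 + 22.7 + 39.8 + 32.5 + 30.3
Sum = 266.2 mm
Mean = 266.2 / 8 = 33.28 mm

33.28 mm


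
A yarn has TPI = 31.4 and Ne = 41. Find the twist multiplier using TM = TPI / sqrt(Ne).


Formula: TM = TPI / sqrt(Ne)
Step 1: sqrt(Ne) = sqrt(41) = 6.4031
Step 2: TM = 31.4 / 6.4031 = 4.90

4.90 TM


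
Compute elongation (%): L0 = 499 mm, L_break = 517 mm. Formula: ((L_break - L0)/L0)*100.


Formula: Elongation (%) = ((L_break - L0) / L0) * 100
Step 1: Extension = 517 - 499 = 18 mm
Step 2: Elongation = (18 / 499) * 100
Step 3: Elongation = 0.036072 * 100 = 3.6072% ≈ 3.6%

3.6%


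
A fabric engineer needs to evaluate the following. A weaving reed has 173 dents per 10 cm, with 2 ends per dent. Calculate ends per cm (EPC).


Formula: EPC = (dents per 10 cm * ends per dent) / 10
Step 1: Total ends per 10 cm = 173 * 2 = 346
Step 2: EPC = 346 / 10 = 34.6 ends/cm

34.6 ends/cm


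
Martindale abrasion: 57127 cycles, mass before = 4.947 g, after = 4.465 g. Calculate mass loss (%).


Formula: Mass loss% = ((m_before - m_after) / m_before) * 100
Step 1: Mass loss = 4.947 - 4.465 = 0.482 g
Step 2: Ratio = 0.482 / 4.947 = 0.0974328
Step 3: Mass loss% = 0.0974328 * 100 = 9.74328% ≈ 9.74%

9.74%


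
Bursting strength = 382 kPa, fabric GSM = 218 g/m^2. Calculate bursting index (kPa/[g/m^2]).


Formula: Bursting Index = Bursting Strength / Fabric GSM
BI = 382 kPa / 218 g/m^2
BI = 1.752 kPa/(g/m^2)

1.752 kPa/(g/m^2)


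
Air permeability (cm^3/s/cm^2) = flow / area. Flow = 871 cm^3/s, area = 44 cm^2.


Formula: Air Permeability = Airflow / Test Area
AP = 871 cm^3/s / 44 cm^2
AP = 19.8 cm^3/s/cm^2

19.8 cm^3/s/cm^2


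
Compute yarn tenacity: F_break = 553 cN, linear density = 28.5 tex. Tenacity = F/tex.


Formula: Tenacity = Breaking force / Linear density
Tenacity = 553 cN / 28.5 tex
Tenacity = 19.40 cN/tex

19.40 cN/tex


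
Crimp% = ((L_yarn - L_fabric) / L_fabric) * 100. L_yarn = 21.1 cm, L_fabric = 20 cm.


Formula: Crimp% = ((L_yarn - L_fabric) / L_fabric) * 100
Step 1: Extension = 21.1 - 20 = 1.1 cm
Step 2: Crimp% = (1.1 / 20) * 100
Step 3: Crimp% = 0.055 * 100 = 5.5%

5.5%


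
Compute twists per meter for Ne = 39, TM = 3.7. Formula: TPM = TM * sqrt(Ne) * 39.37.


Formula: TPM = TM * sqrt(Ne) * 39.37
Step 1: sqrt(Ne) = sqrt(39) = 6.245
Step 2: TM * sqrt(Ne) = 3.7 * 6.245 = 23.1065
Step 3: TPM = 23.1065 * 39.37 = 910 twists/m

910 twists/m


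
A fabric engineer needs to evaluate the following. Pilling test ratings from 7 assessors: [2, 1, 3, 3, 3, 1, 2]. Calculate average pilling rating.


Formula: Mean = sum / count
Sum = 2 + 1 + 3 + 3 + 3 + 1 + 2 = 15
Mean = 15 / 7 = 2.1

2.1


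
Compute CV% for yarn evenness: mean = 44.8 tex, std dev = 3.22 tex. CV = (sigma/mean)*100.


Formula: CV% = (standard deviation / mean) * 100
Step 1: Ratio = 3.22 / 44.8 = 0.071875
Step 2: CV% = 0.071875 * 100 = 7.1875% ≈ 7.2%

7.2%


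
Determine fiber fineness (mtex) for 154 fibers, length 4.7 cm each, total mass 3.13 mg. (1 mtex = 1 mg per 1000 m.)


Formula: fineness (mtex) = mass (mg) / total length (km) = (mass_mg / total_length_m) * 1000
Step 1: Convert fiber length: 4.7 cm = 0.047 m
Step 2: Total fiber length = 154 * 0.047 = 7.238 m
Step 3: Linear density = 3.13 mg / 7.238 m = 0.4324 mg/m
Step 4: fineness = 0.4324 * 1000 = 432.4 mtex

432.4 mtex


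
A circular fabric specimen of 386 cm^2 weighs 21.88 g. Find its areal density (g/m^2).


Formula: GSM = mass_g / area_m2
Step 1: Convert area: 386 cm^2 = 386 / 10000 = 0.0386 m^2
Step 2: GSM = 21.88 g / 0.0386 m^2 = 566.8 g/m^2

566.8 g/m^2


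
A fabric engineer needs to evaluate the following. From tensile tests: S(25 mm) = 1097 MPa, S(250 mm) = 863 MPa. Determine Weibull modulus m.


Formula: m = ln(L1/L2) / ln(S2/S1)
Step 1: ln(L1/L2) = ln(25/250) = -2.30259
Step 2: S2/S1 = 863/1097 = 0.78669
Step 3: ln(S2/S1) = ln(0.78669) = -0.23992
Step 4: m = -2.30259 / -0.23992 = 9.60

9.60 (Weibull m)


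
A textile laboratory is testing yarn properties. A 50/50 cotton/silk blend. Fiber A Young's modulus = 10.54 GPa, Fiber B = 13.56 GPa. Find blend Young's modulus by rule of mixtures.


Formula: Blend property = (fraction_A * property_A) + (fraction_B * property_B)
Step 1: Contribution A = 50/100 * 10.54 GPa = 5.27 GPa
Step 2: Contribution B = 50/100 * 13.56 GPa = 6.78 GPa
Step 3: Blend Young's modulus = 5.27 + 6.78 = 12.05 GPa

12.05 GPa


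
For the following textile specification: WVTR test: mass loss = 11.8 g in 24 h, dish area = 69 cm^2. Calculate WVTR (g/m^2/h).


Formula: WVTR = mass_loss / (area * time)
Step 1: Convert area: 69 cm^2 = 0.0069 m^2
Step 2: WVTR = 11.8 g / (0.0069 m^2 * 24 h)
Step 3: WVTR = 11.8 / 0.1656 = 71.3 g/m^2/h

71.3 g/m^2/h


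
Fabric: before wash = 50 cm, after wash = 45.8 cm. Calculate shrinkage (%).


Formula: Shrinkage% = ((L_before - L_after) / L_before) * 100
Step 1: Shrinkage = 50 - 45.8 = 4.2 cm
Step 2: Shrinkage% = (4.2 / 50) * 100
Step 3: Shrinkage% = 0.084 * 100 = 8.4%

8.4%


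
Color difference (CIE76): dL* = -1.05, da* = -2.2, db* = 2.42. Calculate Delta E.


Formula: Delta E = sqrt(dL*^2 + da*^2 + db*^2)
Step 1: dL*^2 = (-1.05)^2 = 1.1025
Step 2: da*^2 = (-2.2)^2 = 4.84
Step 3: db*^2 = 2.42^2 = 5.8564
Step 4: Sum = 1.1025 + 4.84 + 5.8564 = 11.7989
Step 5: Delta E = sqrt(11.7989) = 3.43

3.43 Delta E


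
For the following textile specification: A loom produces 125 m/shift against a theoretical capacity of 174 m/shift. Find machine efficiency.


Formula: Efficiency% = (Actual output / Theoretical output) * 100
Efficiency% = (125 / 174) * 100
Efficiency% = 0.718391 * 100 = 71.8391% ≈ 71.8%

71.8%


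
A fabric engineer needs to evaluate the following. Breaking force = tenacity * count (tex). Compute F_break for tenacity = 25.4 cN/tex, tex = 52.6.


Formula: Breaking force = Tenacity * Linear density
F = 25.4 cN/tex * 52.6 tex
F = 1336.04 cN

1336.04 cN


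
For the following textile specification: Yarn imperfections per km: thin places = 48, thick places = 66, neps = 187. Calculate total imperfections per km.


Formula: Total = thin places + thick places + neps
Total = 48 + 66 + 187
Total = 301 imperfections/km

301 imperfections/km


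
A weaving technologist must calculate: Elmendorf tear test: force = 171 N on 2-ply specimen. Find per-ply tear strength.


Formula: Per-ply strength = Total force / Number of plies
Per-ply = 171 N / 2
Per-ply = 85.5 N

85.5 N


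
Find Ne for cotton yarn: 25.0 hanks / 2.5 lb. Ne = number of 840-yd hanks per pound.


Formula: Ne = hanks / mass_lb
Substituting: Ne = 25.0 / 2.5
Ne = 10.0

10.0 Ne


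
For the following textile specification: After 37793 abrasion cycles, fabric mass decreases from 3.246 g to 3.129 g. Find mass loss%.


Formula: Mass loss% = ((m_before - m_after) / m_before) * 100
Step 1: Mass loss = 3.246 - 3.129 = 0.117 g
Step 2: Ratio = 0.117 / 3.246 = 0.0360444
Step 3: Mass loss% = 0.0360444 * 100 = 3.60444% ≈ 3.60%

3.60%


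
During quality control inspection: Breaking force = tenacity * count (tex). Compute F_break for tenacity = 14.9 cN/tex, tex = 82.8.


Formula: Breaking force = Tenacity * Linear density
F = 14.9 cN/tex * 82.8 tex
F = 1233.72 cN

1233.72 cN


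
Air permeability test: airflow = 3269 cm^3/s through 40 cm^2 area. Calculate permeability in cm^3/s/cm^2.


Formula: Air Permeability = Airflow / Test Area
AP = 3269 cm^3/s / 40 cm^2
AP = 81.7 cm^3/s/cm^2

81.7 cm^3/s/cm^2


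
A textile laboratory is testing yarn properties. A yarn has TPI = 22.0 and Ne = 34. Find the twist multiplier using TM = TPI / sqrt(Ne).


Formula: TM = TPI / sqrt(Ne)
Step 1: sqrt(Ne) = sqrt(34) = 5.831
Step 2: TM = 22.0 / 5.831 = 3.77

3.77 TM


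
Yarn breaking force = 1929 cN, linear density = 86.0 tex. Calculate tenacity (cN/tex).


Formula: Tenacity = Breaking force / Linear density
Tenacity = 1929 cN / 86.0 tex
Tenacity = 22.43 cN/tex

22.43 cN/tex


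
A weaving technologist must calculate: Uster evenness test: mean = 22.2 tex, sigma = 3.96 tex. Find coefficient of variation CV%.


Formula: CV% = (standard deviation / mean) * 100
Step 1: Ratio = 3.96 / 22.2 = 0.178378
Step 2: CV% = 0.178378 * 100 = 17.8378% ≈ 17.8%

17.8%


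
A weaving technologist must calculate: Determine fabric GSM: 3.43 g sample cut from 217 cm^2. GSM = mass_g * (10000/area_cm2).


Formula: GSM = mass_g / area_m2
Step 1: Convert area: 217 cm^2 = 217 / 10000 = 0.0217 m^2
Step 2: GSM = 3.43 g / 0.0217 m^2 = 158.1 g/m^2

158.1 g/m^2


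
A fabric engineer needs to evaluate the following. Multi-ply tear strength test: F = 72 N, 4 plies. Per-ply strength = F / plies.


Formula: Per-ply strength = Total force / Number of plies
Per-ply = 72 N / 4
Per-ply = 18 N

18 N


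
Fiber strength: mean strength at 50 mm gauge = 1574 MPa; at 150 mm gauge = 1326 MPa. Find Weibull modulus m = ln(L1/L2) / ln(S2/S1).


Formula: m = ln(L1/L2) / ln(S2/S1)
Step 1: ln(L1/L2) = ln(50/150) = -1.09861
Step 2: S2/S1 = 1326/1574 = 0.84244
Step 3: ln(S2/S1) = ln(0.84244) = -0.17145
Step 4: m = -1.09861 / -0.17145 = 6.41

6.41 (Weibull m)


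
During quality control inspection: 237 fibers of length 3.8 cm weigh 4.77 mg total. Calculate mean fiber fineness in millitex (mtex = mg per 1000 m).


Formula: fineness (mtex) = mass (mg) / total length (km) = (mass_mg / total_length_m) * 1000
Step 1: Convert fiber length: 3.8 cm = 0.038 m
Step 2: Total fiber length = 237 * 0.038 = 9.006 m
Step 3: Linear density = 4.77 mg / 9.006 m = 0.5296 mg/m
Step 4: fineness = 0.5296 * 1000 = 529.6 mtex

529.6 mtex


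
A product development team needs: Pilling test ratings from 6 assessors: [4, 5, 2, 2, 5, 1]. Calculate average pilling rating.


Formula: Mean = sum / count
Sum = 4 + 5 + 2 + 2 + 5 + 1 = 19
Mean = 19 / 6 = 3.2

3.2


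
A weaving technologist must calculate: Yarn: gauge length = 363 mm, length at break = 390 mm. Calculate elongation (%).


Formula: Elongation (%) = ((L_break - L0) / L0) * 100
Step 1: Extension = 390 - 363 = 27 mm
Step 2: Elongation = (27 / 363) * 100
Step 3: Elongation = 0.07438 * 100 = 7.438% ≈ 7.4%

7.4%


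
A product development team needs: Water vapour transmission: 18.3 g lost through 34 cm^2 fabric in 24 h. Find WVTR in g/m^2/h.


Formula: WVTR = mass_loss / (area * time)
Step 1: Convert area: 34 cm^2 = 0.0034 m^2
Step 2: WVTR = 18.3 g / (0.0034 m^2 * 24 h)
Step 3: WVTR = 18.3 / 0.0816 = 224.3 g/m^2/h

224.3 g/m^2/h


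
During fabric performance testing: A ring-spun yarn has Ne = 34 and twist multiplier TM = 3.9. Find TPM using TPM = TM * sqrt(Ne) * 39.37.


Formula: TPM = TM * sqrt(Ne) * 39.37
Step 1: sqrt(Ne) = sqrt(34) = 5.831
Step 2: TM * sqrt(Ne) = 3.9 * 5.831 = 22.7409
Step 3: TPM = 22.7409 * 39.37 = 895 twists/m

895 twists/m


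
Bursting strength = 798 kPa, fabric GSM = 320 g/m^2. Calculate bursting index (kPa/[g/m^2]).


Formula: Bursting Index = Bursting Strength / Fabric GSM
BI = 798 kPa / 320 g/m^2
BI = 2.494 kPa/(g/m^2)

2.494 kPa/(g/m^2)


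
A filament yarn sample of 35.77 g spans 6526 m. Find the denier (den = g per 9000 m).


Formula: den = (mass_g / length_m) * 9000
Substituting: den = (35.77 / 6526) * 9000
Intermediate: 35.77 / 6526 = 0.00548115 g/m
den = 0.00548115 * 9000 = 49.3 denier

49.3 denier


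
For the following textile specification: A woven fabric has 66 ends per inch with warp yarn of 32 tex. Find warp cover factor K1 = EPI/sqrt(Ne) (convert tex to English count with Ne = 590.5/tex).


Formula: K1 = EPI / sqrt(Ne), with Ne = 590.5 / tex_warp
Step 1: Ne = 590.5 / 32 = 18.453
Step 2: sqrt(Ne) = sqrt(18.453) = 4.2957
Step 3: K1 = 66 / 4.2957 = 15.4

15.4


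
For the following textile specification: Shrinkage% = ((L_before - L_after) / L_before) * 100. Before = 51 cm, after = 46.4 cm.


Formula: Shrinkage% = ((L_before - L_after) / L_before) * 100
Step 1: Shrinkage = 51 - 46.4 = 4.6 cm
Step 2: Shrinkage% = (4.6 / 51) * 100
Step 3: Shrinkage% = 0.090196 * 100 = 9.0196% ≈ 9.0%

9.0%


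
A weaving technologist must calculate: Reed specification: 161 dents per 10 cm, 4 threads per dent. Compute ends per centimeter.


Formula: EPC = (dents per 10 cm * ends per dent) / 10
Step 1: Total ends per 10 cm = 161 * 4 = 644
Step 2: EPC = 644 / 10 = 64.4 ends/cm

64.4 ends/cm


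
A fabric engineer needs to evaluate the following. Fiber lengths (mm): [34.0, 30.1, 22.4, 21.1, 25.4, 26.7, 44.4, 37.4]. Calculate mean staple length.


Formula: Mean = sum of lengths / count
Sum = 34.0 + 30.1 + 22.4 + 21.1 + 25.4 + 26.7 + 44.4 + 37.4
Sum = 241.5 mm
Mean = 241.5 / 8 = 30.19 mm

30.19 mm


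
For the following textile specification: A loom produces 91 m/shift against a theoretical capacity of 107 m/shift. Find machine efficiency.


Formula: Efficiency% = (Actual output / Theoretical output) * 100
Efficiency% = (91 / 107) * 100
Efficiency% = 0.850467 * 100 = 85.0467% ≈ 85.0%

85.0%


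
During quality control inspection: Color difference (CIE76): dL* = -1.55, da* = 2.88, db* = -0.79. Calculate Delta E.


Formula: Delta E = sqrt(dL*^2 + da*^2 + db*^2)
Step 1: dL*^2 = (-1.55)^2 = 2.4025
Step 2: da*^2 = 2.88^2 = 8.2944
Step 3: db*^2 = (-0.79)^2 = 0.6241
Step 4: Sum = 2.4025 + 8.2944 + 0.6241 = 11.321
Step 5: Delta E = sqrt(11.321) = 3.36

3.36 Delta E


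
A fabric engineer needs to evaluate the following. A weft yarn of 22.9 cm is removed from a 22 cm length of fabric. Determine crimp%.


Formula: Crimp% = ((L_yarn - L_fabric) / L_fabric) * 100
Step 1: Extension = 22.9 - 22 = 0.9 cm
Step 2: Crimp% = (0.9 / 22) * 100
Step 3: Crimp% = 0.040909 * 100 = 4.0909% ≈ 4.1%

4.1%


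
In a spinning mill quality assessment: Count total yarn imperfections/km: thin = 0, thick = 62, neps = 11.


Formula: Total = thin places + thick places + neps
Total = 0 + 62 + 11
Total = 73 imperfections/km

73 imperfections/km


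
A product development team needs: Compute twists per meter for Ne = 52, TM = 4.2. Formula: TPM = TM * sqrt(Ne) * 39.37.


Formula: TPM = TM * sqrt(Ne) * 39.37
Step 1: sqrt(Ne) = sqrt(52) = 7.2111
Step 2: TM * sqrt(Ne) = 4.2 * 7.2111 = 30.2866
Step 3: TPM = 30.2866 * 39.37 = 1192 twists/m

1192 twists/m


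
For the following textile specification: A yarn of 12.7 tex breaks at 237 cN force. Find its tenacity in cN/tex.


Formula: Tenacity = Breaking force / Linear density
Tenacity = 237 cN / 12.7 tex
Tenacity = 18.66 cN/tex

18.66 cN/tex


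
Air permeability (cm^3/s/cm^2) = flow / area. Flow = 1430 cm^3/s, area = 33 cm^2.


Formula: Air Permeability = Airflow / Test Area
AP = 1430 cm^3/s / 33 cm^2
AP = 43.3 cm^3/s/cm^2

43.3 cm^3/s/cm^2


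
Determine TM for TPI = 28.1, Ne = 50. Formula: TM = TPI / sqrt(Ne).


Formula: TM = TPI / sqrt(Ne)
Step 1: sqrt(Ne) = sqrt(50) = 7.0711
Step 2: TM = 28.1 / 7.0711 = 3.97

3.97 TM


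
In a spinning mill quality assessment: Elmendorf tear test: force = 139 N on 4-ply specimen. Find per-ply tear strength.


Formula: Per-ply strength = Total force / Number of plies
Per-ply = 139 N / 4
Per-ply = 34.75 N

34.75 N


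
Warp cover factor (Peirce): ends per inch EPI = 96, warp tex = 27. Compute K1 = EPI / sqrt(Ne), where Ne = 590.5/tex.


Formula: K1 = EPI / sqrt(Ne), with Ne = 590.5 / tex_warp
Step 1: Ne = 590.5 / 27 = 21.87
Step 2: sqrt(Ne) = sqrt(21.87) = 4.6765
Step 3: K1 = 96 / 4.6765 = 20.5

20.5


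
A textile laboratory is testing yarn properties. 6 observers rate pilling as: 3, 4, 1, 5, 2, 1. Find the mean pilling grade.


Formula: Mean = sum / count
Sum = 3 + 4 + 1 + 5 + 2 + 1 = 16
Mean = 16 / 6 = 2.7

2.7


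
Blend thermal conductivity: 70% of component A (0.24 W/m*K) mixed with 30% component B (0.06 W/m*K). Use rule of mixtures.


Formula: Blend property = (fraction_A * property_A) + (fraction_B * property_B)
Step 1: Contribution A = 70/100 * 0.24 W/m*K = 0.168 W/m*K
Step 2: Contribution B = 30/100 * 0.06 W/m*K = 0.018 W/m*K
Step 3: Blend thermal conductivity = 0.168 + 0.018 = 0.186 W/m*K

0.186 W/m*K


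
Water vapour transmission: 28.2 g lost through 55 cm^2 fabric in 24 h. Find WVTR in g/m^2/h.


Formula: WVTR = mass_loss / (area * time)
Step 1: Convert area: 55 cm^2 = 0.0055 m^2
Step 2: WVTR = 28.2 g / (0.0055 m^2 * 24 h)
Step 3: WVTR = 28.2 / 0.132 = 213.6 g/m^2/h

213.6 g/m^2/h


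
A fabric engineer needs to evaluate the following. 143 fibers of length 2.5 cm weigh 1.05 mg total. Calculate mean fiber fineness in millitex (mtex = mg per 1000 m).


Formula: fineness (mtex) = mass (mg) / total length (km) = (mass_mg / total_length_m) * 1000
Step 1: Convert fiber length: 2.5 cm = 0.025 m
Step 2: Total fiber length = 143 * 0.025 = 3.575 m
Step 3: Linear density = 1.05 mg / 3.575 m = 0.2937 mg/m
Step 4: fineness = 0.2937 * 1000 = 293.7 mtex

293.7 mtex


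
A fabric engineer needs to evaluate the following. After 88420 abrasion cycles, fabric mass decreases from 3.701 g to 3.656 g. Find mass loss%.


Formula: Mass loss% = ((m_before - m_after) / m_before) * 100
Step 1: Mass loss = 3.701 - 3.656 = 0.045 g
Step 2: Ratio = 0.045 / 3.701 = 0.0121589
Step 3: Mass loss% = 0.0121589 * 100 = 1.21589% ≈ 1.22%

1.22%


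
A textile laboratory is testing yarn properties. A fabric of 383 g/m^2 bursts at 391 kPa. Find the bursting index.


Formula: Bursting Index = Bursting Strength / Fabric GSM
BI = 391 kPa / 383 g/m^2
BI = 1.021 kPa/(g/m^2)

1.021 kPa/(g/m^2)


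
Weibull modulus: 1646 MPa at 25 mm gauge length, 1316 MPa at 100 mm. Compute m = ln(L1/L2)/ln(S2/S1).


Formula: m = ln(L1/L2) / ln(S2/S1)
Step 1: ln(L1/L2) = ln(25/100) = -1.38629
Step 2: S2/S1 = 1316/1646 = 0.79951
Step 3: ln(S2/S1) = ln(0.79951) = -0.22376
Step 4: m = -1.38629 / -0.22376 = 6.20

6.20 (Weibull m)


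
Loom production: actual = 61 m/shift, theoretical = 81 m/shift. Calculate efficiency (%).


Formula: Efficiency% = (Actual output / Theoretical output) * 100
Efficiency% = (61 / 81) * 100
Efficiency% = 0.753086 * 100 = 75.3086% ≈ 75.3%

75.3%


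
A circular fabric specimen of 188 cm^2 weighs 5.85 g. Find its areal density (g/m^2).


Formula: GSM = mass_g / area_m2
Step 1: Convert area: 188 cm^2 = 188 / 10000 = 0.0188 m^2
Step 2: GSM = 5.85 g / 0.0188 m^2 = 311.2 g/m^2

311.2 g/m^2


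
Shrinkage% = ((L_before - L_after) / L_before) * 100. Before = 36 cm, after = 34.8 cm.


Formula: Shrinkage% = ((L_before - L_after) / L_before) * 100
Step 1: Shrinkage = 36 - 34.8 = 1.2 cm
Step 2: Shrinkage% = (1.2 / 36) * 100
Step 3: Shrinkage% = 0.033333 * 100 = 3.3333% ≈ 3.3%

3.3%


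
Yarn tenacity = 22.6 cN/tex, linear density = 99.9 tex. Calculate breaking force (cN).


Formula: Breaking force = Tenacity * Linear density
F = 22.6 cN/tex * 99.9 tex
F = 2257.74 cN

2257.74 cN


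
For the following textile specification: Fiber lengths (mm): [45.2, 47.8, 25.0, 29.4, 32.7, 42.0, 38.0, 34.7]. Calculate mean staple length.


Formula: Mean = sum of lengths / count
Sum = 45.2 + 47.8 + 25.0 + 29.4 + 32.7 + 42.0 + 38.0 + 34.7
Sum = 294.8 mm
Mean = 294.8 / 8 = 36.85 mm

36.85 mm


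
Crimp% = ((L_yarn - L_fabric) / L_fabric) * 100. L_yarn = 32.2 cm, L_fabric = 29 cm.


Formula: Crimp% = ((L_yarn - L_fabric) / L_fabric) * 100
Step 1: Extension = 32.2 - 29 = 3.2 cm
Step 2: Crimp% = (3.2 / 29) * 100
Step 3: Crimp% = 0.110345 * 100 = 11.0345% ≈ 11.0%

11.0%


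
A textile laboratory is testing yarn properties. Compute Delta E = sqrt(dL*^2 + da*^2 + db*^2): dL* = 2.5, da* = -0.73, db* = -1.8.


Formula: Delta E = sqrt(dL*^2 + da*^2 + db*^2)
Step 1: dL*^2 = 2.5^2 = 6.25
Step 2: da*^2 = (-0.73)^2 = 0.5329
Step 3: db*^2 = (-1.8)^2 = 3.24
Step 4: Sum = 6.25 + 0.5329 + 3.24 = 10.0229
Step 5: Delta E = sqrt(10.0229) = 3.17

3.17 Delta E


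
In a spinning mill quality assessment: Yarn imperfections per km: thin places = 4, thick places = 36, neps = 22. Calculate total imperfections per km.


Formula: Total = thin places + thick places + neps
Total = 4 + 36 + 22
Total = 62 imperfections/km

62 imperfections/km


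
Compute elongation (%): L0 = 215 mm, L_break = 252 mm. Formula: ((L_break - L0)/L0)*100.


Formula: Elongation (%) = ((L_break - L0) / L0) * 100
Step 1: Extension = 252 - 215 = 37 mm
Step 2: Elongation = (37 / 215) * 100
Step 3: Elongation = 0.172093 * 100 = 17.2093% ≈ 17.2%

17.2%


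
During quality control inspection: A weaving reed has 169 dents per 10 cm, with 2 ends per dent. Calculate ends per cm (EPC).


Formula: EPC = (dents per 10 cm * ends per dent) / 10
Step 1: Total ends per 10 cm = 169 * 2 = 338
Step 2: EPC = 338 / 10 = 33.8 ends/cm

33.8 ends/cm


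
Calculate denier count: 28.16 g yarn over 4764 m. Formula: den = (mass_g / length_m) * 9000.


Formula: den = (mass_g / length_m) * 9000
Substituting: den = (28.16 / 4764) * 9000
Intermediate: 28.16 / 4764 = 0.005911 g/m
den = 0.005911 * 9000 = 53.2 denier

53.2 denier


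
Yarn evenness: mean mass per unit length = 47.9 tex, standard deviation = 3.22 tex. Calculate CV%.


Formula: CV% = (standard deviation / mean) * 100
Step 1: Ratio = 3.22 / 47.9 = 0.067223
Step 2: CV% = 0.067223 * 100 = 6.7223% ≈ 6.7%

6.7%


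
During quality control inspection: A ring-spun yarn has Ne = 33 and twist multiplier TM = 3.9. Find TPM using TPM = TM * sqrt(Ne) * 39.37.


Formula: TPM = TM * sqrt(Ne) * 39.37
Step 1: sqrt(Ne) = sqrt(33) = 5.7446
Step 2: TM * sqrt(Ne) = 3.9 * 5.7446 = 22.4039
Step 3: TPM = 22.4039 * 39.37 = 882 twists/m

882 twists/m


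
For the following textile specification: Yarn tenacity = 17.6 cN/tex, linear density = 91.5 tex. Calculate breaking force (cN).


Formula: Breaking force = Tenacity * Linear density
F = 17.6 cN/tex * 91.5 tex
F = 1610.40 cN

1610.40 cN


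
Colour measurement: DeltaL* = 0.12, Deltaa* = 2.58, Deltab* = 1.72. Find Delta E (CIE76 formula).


Formula: Delta E = sqrt(dL*^2 + da*^2 + db*^2)
Step 1: dL*^2 = 0.12^2 = 0.0144
Step 2: da*^2 = 2.58^2 = 6.6564
Step 3: db*^2 = 1.72^2 = 2.9584
Step 4: Sum = 0.0144 + 6.6564 + 2.9584 = 9.6292
Step 5: Delta E = sqrt(9.6292) = 3.1

3.1 Delta E


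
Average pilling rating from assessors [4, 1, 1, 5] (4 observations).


Formula: Mean = sum / count
Sum = 4 + 1 + 1 + 5 = 11
Mean = 11 / 4 = 2.8

2.8


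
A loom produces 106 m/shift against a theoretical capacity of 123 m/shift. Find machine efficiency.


Formula: Efficiency% = (Actual output / Theoretical output) * 100
Efficiency% = (106 / 123) * 100
Efficiency% = 0.861789 * 100 = 86.1789% ≈ 86.2%

86.2%


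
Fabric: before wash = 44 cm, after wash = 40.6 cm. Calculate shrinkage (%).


Formula: Shrinkage% = ((L_before - L_after) / L_before) * 100
Step 1: Shrinkage = 44 - 40.6 = 3.4 cm
Step 2: Shrinkage% = (3.4 / 44) * 100
Step 3: Shrinkage% = 0.077273 * 100 = 7.7273% ≈ 7.7%

7.7%


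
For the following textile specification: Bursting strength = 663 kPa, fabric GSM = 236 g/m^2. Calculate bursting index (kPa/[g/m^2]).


Formula: Bursting Index = Bursting Strength / Fabric GSM
BI = 663 kPa / 236 g/m^2
BI = 2.809 kPa/(g/m^2)

2.809 kPa/(g/m^2)


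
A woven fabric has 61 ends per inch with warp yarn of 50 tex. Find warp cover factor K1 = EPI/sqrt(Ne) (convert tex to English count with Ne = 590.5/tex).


Formula: K1 = EPI / sqrt(Ne), with Ne = 590.5 / tex_warp
Step 1: Ne = 590.5 / 50 = 11.81
Step 2: sqrt(Ne) = sqrt(11.81) = 3.4366
Step 3: K1 = 61 / 3.4366 = 17.8

17.8


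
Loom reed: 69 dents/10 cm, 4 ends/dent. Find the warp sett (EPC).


Formula: EPC = (dents per 10 cm * ends per dent) / 10
Step 1: Total ends per 10 cm = 69 * 4 = 276
Step 2: EPC = 276 / 10 = 27.6 ends/cm

27.6 ends/cm


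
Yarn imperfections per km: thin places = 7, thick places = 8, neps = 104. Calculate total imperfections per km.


Formula: Total = thin places + thick places + neps
Total = 7 + 8 + 104
Total = 119 imperfections/km

119 imperfections/km


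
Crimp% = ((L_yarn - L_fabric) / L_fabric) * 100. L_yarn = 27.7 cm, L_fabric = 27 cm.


Formula: Crimp% = ((L_yarn - L_fabric) / L_fabric) * 100
Step 1: Extension = 27.7 - 27 = 0.7 cm
Step 2: Crimp% = (0.7 / 27) * 100
Step 3: Crimp% = 0.025926 * 100 = 2.5926% ≈ 2.6%

2.6%


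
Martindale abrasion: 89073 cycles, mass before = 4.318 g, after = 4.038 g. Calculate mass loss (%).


Formula: Mass loss% = ((m_before - m_after) / m_before) * 100
Step 1: Mass loss = 4.318 - 4.038 = 0.28 g
Step 2: Ratio = 0.28 / 4.318 = 0.0648448
Step 3: Mass loss% = 0.0648448 * 100 = 6.48448% ≈ 6.48%

6.48%


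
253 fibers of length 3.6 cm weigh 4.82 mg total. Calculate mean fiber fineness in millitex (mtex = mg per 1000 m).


Formula: fineness (mtex) = mass (mg) / total length (km) = (mass_mg / total_length_m) * 1000
Step 1: Convert fiber length: 3.6 cm = 0.036 m
Step 2: Total fiber length = 253 * 0.036 = 9.108 m
Step 3: Linear density = 4.82 mg / 9.108 m = 0.5292 mg/m
Step 4: fineness = 0.5292 * 1000 = 529.2 mtex

529.2 mtex


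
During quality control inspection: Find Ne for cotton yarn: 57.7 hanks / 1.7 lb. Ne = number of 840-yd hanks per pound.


Formula: Ne = hanks / mass_lb
Substituting: Ne = 57.7 / 1.7
Ne = 33.9

33.9 Ne


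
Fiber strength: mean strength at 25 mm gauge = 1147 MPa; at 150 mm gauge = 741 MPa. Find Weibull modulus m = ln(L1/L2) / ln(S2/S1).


Formula: m = ln(L1/L2) / ln(S2/S1)
Step 1: ln(L1/L2) = ln(25/150) = -1.79176
Step 2: S2/S1 = 741/1147 = 0.64603
Step 3: ln(S2/S1) = ln(0.64603) = -0.43691
Step 4: m = -1.79176 / -0.43691 = 4.10

4.10 (Weibull m)


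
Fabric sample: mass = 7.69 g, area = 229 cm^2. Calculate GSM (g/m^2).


Formula: GSM = mass_g / area_m2
Step 1: Convert area: 229 cm^2 = 229 / 10000 = 0.0229 m^2
Step 2: GSM = 7.69 g / 0.0229 m^2 = 335.8 g/m^2

335.8 g/m^2


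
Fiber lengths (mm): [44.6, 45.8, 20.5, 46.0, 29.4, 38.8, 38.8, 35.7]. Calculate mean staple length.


Formula: Mean = sum of lengths / count
Sum = 44.6 + 45.8 + 20.5 + 46.0 + 29.4 + 38.8 + 38.8 + 35.7
Sum = 299.6 mm
Mean = 299.6 / 8 = 37.45 mm

37.45 mm


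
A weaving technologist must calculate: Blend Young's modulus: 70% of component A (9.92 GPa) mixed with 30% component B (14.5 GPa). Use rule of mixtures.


Formula: Blend property = (fraction_A * property_A) + (fraction_B * property_B)
Step 1: Contribution A = 70/100 * 9.92 GPa = 6.944 GPa
Step 2: Contribution B = 30/100 * 14.5 GPa = 4.35 GPa
Step 3: Blend Young's modulus = 6.944 + 4.35 = 11.294 GPa

11.294 GPa


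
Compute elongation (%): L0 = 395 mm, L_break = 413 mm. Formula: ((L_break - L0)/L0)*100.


Formula: Elongation (%) = ((L_break - L0) / L0) * 100
Step 1: Extension = 413 - 395 = 18 mm
Step 2: Elongation = (18 / 395) * 100
Step 3: Elongation = 0.04557 * 100 = 4.557% ≈ 4.6%

4.6%


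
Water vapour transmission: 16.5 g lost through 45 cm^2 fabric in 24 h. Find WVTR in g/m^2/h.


Formula: WVTR = mass_loss / (area * time)
Step 1: Convert area: 45 cm^2 = 0.0045 m^2
Step 2: WVTR = 16.5 g / (0.0045 m^2 * 24 h)
Step 3: WVTR = 16.5 / 0.108 = 152.8 g/m^2/h

152.8 g/m^2/h


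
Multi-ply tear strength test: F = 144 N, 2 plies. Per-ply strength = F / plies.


Formula: Per-ply strength = Total force / Number of plies
Per-ply = 144 N / 2
Per-ply = 72 N

72 N


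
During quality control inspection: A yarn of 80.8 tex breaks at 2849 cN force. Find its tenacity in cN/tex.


Formula: Tenacity = Breaking force / Linear density
Tenacity = 2849 cN / 80.8 tex
Tenacity = 35.26 cN/tex

35.26 cN/tex


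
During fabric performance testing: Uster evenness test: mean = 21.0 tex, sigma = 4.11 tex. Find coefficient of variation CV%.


Formula: CV% = (standard deviation / mean) * 100
Step 1: Ratio = 4.11 / 21.0 = 0.195714
Step 2: CV% = 0.195714 * 100 = 19.5714% ≈ 19.6%

19.6%


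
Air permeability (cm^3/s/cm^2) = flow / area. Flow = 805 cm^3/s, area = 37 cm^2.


Formula: Air Permeability = Airflow / Test Area
AP = 805 cm^3/s / 37 cm^2
AP = 21.8 cm^3/s/cm^2

21.8 cm^3/s/cm^2


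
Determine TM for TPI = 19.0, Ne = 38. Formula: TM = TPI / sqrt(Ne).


Formula: TM = TPI / sqrt(Ne)
Step 1: sqrt(Ne) = sqrt(38) = 6.1644
Step 2: TM = 19.0 / 6.1644 = 3.08

3.08 TM


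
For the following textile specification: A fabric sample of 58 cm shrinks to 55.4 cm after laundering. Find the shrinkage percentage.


Formula: Shrinkage% = ((L_before - L_after) / L_before) * 100
Step 1: Shrinkage = 58 - 55.4 = 2.6 cm
Step 2: Shrinkage% = (2.6 / 58) * 100
Step 3: Shrinkage% = 0.044828 * 100 = 4.4828% ≈ 4.5%

4.5%


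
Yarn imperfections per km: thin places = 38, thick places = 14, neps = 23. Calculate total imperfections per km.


Formula: Total = thin places + thick places + neps
Total = 38 + 14 + 23
Total = 75 imperfections/km

75 imperfections/km


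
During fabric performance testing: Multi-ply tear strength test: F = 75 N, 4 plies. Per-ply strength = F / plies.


Formula: Per-ply strength = Total force / Number of plies
Per-ply = 75 N / 4
Per-ply = 18.75 N

18.75 N


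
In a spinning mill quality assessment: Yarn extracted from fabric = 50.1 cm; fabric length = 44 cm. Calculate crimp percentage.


Formula: Crimp% = ((L_yarn - L_fabric) / L_fabric) * 100
Step 1: Extension = 50.1 - 44 = 6.1 cm
Step 2: Crimp% = (6.1 / 44) * 100
Step 3: Crimp% = 0.138636 * 100 = 13.8636% ≈ 13.9%

13.9%


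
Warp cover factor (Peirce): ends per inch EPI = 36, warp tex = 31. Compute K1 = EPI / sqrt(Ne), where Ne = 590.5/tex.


Formula: K1 = EPI / sqrt(Ne), with Ne = 590.5 / tex_warp
Step 1: Ne = 590.5 / 31 = 19.048
Step 2: sqrt(Ne) = sqrt(19.048) = 4.3644
Step 3: K1 = 36 / 4.3644 = 8.2

8.2


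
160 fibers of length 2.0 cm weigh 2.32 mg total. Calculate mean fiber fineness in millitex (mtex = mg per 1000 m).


Formula: fineness (mtex) = mass (mg) / total length (km) = (mass_mg / total_length_m) * 1000
Step 1: Convert fiber length: 2.0 cm = 0.02 m
Step 2: Total fiber length = 160 * 0.02 = 3.2 m
Step 3: Linear density = 2.32 mg / 3.2 m = 0.7250 mg/m
Step 4: fineness = 0.7250 * 1000 = 725.0 mtex

725.0 mtex


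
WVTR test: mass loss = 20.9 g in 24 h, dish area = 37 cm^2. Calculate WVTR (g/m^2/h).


Formula: WVTR = mass_loss / (area * time)
Step 1: Convert area: 37 cm^2 = 0.0037 m^2
Step 2: WVTR = 20.9 g / (0.0037 m^2 * 24 h)
Step 3: WVTR = 20.9 / 0.0888 = 235.4 g/m^2/h

235.4 g/m^2/h


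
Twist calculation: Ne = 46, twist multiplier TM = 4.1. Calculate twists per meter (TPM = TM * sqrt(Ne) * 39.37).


Formula: TPM = TM * sqrt(Ne) * 39.37
Step 1: sqrt(Ne) = sqrt(46) = 6.7823
Step 2: TM * sqrt(Ne) = 4.1 * 6.7823 = 27.8074
Step 3: TPM = 27.8074 * 39.37 = 1095 twists/m

1095 twists/m


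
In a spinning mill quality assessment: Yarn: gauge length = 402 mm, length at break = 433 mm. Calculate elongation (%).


Formula: Elongation (%) = ((L_break - L0) / L0) * 100
Step 1: Extension = 433 - 402 = 31 mm
Step 2: Elongation = (31 / 402) * 100
Step 3: Elongation = 0.077114 * 100 = 7.7114% ≈ 7.7%

7.7%


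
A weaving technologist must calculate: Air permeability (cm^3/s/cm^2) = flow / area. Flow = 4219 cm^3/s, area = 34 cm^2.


Formula: Air Permeability = Airflow / Test Area
AP = 4219 cm^3/s / 34 cm^2
AP = 124.1 cm^3/s/cm^2

124.1 cm^3/s/cm^2


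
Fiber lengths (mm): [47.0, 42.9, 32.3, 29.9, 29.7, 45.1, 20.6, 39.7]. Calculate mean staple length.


Formula: Mean = sum of lengths / count
Sum = 47.0 + 42.9 + 32.3 + 29.9 + 29.7 + 45.1 + 20.6 + 39.7
Sum = 287.2 mm
Mean = 287.2 / 8 = 35.90 mm

35.90 mm


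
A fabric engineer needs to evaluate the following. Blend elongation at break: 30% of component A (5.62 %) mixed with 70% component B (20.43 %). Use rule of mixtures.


Formula: Blend property = (fraction_A * property_A) + (fraction_B * property_B)
Step 1: Contribution A = 30/100 * 5.62 % = 1.686 %
Step 2: Contribution B = 70/100 * 20.43 % = 14.301 %
Step 3: Blend elongation at break = 1.686 + 14.301 = 15.987 %

15.987 %


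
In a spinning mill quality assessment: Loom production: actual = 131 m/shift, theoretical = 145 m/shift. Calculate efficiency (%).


Formula: Efficiency% = (Actual output / Theoretical output) * 100
Efficiency% = (131 / 145) * 100
Efficiency% = 0.903448 * 100 = 90.3448% ≈ 90.3%

90.3%


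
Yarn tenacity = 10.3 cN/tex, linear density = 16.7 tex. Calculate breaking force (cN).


Formula: Breaking force = Tenacity * Linear density
F = 10.3 cN/tex * 16.7 tex
F = 172.01 cN

172.01 cN


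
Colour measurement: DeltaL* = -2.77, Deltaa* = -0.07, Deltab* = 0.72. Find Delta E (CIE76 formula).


Formula: Delta E = sqrt(dL*^2 + da*^2 + db*^2)
Step 1: dL*^2 = (-2.77)^2 = 7.6729
Step 2: da*^2 = (-0.07)^2 = 0.0049
Step 3: db*^2 = 0.72^2 = 0.5184
Step 4: Sum = 7.6729 + 0.0049 + 0.5184 = 8.1962
Step 5: Delta E = sqrt(8.1962) = 2.86

2.86 Delta E


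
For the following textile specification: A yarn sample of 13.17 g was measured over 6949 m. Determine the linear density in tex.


Formula: Tex = (mass_g / length_m) * 1000
Substituting: Tex = (13.17 / 6949) * 1000
Intermediate: 13.17 / 6949 = 0.00189524 g/m
Tex = 0.00189524 * 1000 = 1.90 tex

1.90 tex


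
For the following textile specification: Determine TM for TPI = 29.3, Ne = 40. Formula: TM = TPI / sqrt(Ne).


Formula: TM = TPI / sqrt(Ne)
Step 1: sqrt(Ne) = sqrt(40) = 6.3246
Step 2: TM = 29.3 / 6.3246 = 4.63

4.63 TM


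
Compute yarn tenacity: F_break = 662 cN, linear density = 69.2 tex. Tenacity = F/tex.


Formula: Tenacity = Breaking force / Linear density
Tenacity = 662 cN / 69.2 tex
Tenacity = 9.57 cN/tex

9.57 cN/tex


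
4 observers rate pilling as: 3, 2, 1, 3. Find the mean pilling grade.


Formula: Mean = sum / count
Sum = 3 + 2 + 1 + 3 = 9
Mean = 9 / 4 = 2.3

2.3


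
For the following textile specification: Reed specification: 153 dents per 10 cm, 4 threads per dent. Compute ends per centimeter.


Formula: EPC = (dents per 10 cm * ends per dent) / 10
Step 1: Total ends per 10 cm = 153 * 4 = 612
Step 2: EPC = 612 / 10 = 61.2 ends/cm

61.2 ends/cm


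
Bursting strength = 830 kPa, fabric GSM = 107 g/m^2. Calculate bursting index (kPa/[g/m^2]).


Formula: Bursting Index = Bursting Strength / Fabric GSM
BI = 830 kPa / 107 g/m^2
BI = 7.757 kPa/(g/m^2)

7.757 kPa/(g/m^2)


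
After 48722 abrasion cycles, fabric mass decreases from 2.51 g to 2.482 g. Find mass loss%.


Formula: Mass loss% = ((m_before - m_after) / m_before) * 100
Step 1: Mass loss = 2.51 - 2.482 = 0.028 g
Step 2: Ratio = 0.028 / 2.51 = 0.0111554
Step 3: Mass loss% = 0.0111554 * 100 = 1.11554% ≈ 1.12%

1.12%


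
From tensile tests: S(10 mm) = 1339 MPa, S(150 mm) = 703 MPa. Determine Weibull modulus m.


Formula: m = ln(L1/L2) / ln(S2/S1)
Step 1: ln(L1/L2) = ln(10/150) = -2.70805
Step 2: S2/S1 = 703/1339 = 0.52502
Step 3: ln(S2/S1) = ln(0.52502) = -0.64432
Step 4: m = -2.70805 / -0.64432 = 4.20

4.20 (Weibull m)


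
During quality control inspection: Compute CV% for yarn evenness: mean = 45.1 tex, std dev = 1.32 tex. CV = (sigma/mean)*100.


Formula: CV% = (standard deviation / mean) * 100
Step 1: Ratio = 1.32 / 45.1 = 0.029268
Step 2: CV% = 0.029268 * 100 = 2.9268% ≈ 2.9%

2.9%


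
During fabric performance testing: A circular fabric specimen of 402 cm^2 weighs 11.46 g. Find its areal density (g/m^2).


Formula: GSM = mass_g / area_m2
Step 1: Convert area: 402 cm^2 = 402 / 10000 = 0.0402 m^2
Step 2: GSM = 11.46 g / 0.0402 m^2 = 285.1 g/m^2

285.1 g/m^2


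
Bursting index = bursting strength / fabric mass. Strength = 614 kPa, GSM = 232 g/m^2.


Formula: Bursting Index = Bursting Strength / Fabric GSM
BI = 614 kPa / 232 g/m^2
BI = 2.647 kPa/(g/m^2)

2.647 kPa/(g/m^2)


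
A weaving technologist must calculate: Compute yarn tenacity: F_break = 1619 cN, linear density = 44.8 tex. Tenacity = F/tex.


Formula: Tenacity = Breaking force / Linear density
Tenacity = 1619 cN / 44.8 tex
Tenacity = 36.14 cN/tex

36.14 cN/tex


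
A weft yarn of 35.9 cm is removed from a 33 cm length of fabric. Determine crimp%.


Formula: Crimp% = ((L_yarn - L_fabric) / L_fabric) * 100
Step 1: Extension = 35.9 - 33 = 2.9 cm
Step 2: Crimp% = (2.9 / 33) * 100
Step 3: Crimp% = 0.087879 * 100 = 8.7879% ≈ 8.8%

8.8%


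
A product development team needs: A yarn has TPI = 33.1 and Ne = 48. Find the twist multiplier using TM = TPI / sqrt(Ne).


Formula: TM = TPI / sqrt(Ne)
Step 1: sqrt(Ne) = sqrt(48) = 6.9282
Step 2: TM = 33.1 / 6.9282 = 4.78

4.78 TM


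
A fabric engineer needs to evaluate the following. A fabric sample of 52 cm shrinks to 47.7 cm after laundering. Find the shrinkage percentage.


Formula: Shrinkage% = ((L_before - L_after) / L_before) * 100
Step 1: Shrinkage = 52 - 47.7 = 4.3 cm
Step 2: Shrinkage% = (4.3 / 52) * 100
Step 3: Shrinkage% = 0.082692 * 100 = 8.2692% ≈ 8.3%

8.3%


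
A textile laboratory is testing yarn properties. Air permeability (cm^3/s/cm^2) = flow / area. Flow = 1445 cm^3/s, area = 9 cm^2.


Formula: Air Permeability = Airflow / Test Area
AP = 1445 cm^3/s / 9 cm^2
AP = 160.6 cm^3/s/cm^2

160.6 cm^3/s/cm^2


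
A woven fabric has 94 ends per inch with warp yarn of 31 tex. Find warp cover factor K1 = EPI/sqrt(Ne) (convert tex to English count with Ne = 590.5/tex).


Formula: K1 = EPI / sqrt(Ne), with Ne = 590.5 / tex_warp
Step 1: Ne = 590.5 / 31 = 19.048
Step 2: sqrt(Ne) = sqrt(19.048) = 4.3644
Step 3: K1 = 94 / 4.3644 = 21.5

21.5


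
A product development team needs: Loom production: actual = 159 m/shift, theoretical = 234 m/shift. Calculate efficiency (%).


Formula: Efficiency% = (Actual output / Theoretical output) * 100
Efficiency% = (159 / 234) * 100
Efficiency% = 0.679487 * 100 = 67.9487% ≈ 67.9%

67.9%


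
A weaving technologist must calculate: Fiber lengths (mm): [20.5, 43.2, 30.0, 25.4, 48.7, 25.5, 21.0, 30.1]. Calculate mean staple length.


Formula: Mean = sum of lengths / count
Sum = 20.5 + 43.2 + 30.0 + 25.4 + 48.7 + 25.5 + 21.0 + 30.1
Sum = 244.4 mm
Mean = 244.4 / 8 = 30.55 mm

30.55 mm


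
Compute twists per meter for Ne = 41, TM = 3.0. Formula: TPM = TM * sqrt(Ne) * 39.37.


Formula: TPM = TM * sqrt(Ne) * 39.37
Step 1: sqrt(Ne) = sqrt(41) = 6.4031
Step 2: TM * sqrt(Ne) = 3.0 * 6.4031 = 19.2093
Step 3: TPM = 19.2093 * 39.37 = 756 twists/m

756 twists/m


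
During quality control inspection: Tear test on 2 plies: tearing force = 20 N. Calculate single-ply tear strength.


Formula: Per-ply strength = Total force / Number of plies
Per-ply = 20 N / 2
Per-ply = 10 N

10 N


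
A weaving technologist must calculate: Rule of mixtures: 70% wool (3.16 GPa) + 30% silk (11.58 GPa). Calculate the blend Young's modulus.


Formula: Blend property = (fraction_A * property_A) + (fraction_B * property_B)
Step 1: Contribution A = 70/100 * 3.16 GPa = 2.212 GPa
Step 2: Contribution B = 30/100 * 11.58 GPa = 3.474 GPa
Step 3: Blend Young's modulus = 2.212 + 3.474 = 5.686 GPa

5.686 GPa


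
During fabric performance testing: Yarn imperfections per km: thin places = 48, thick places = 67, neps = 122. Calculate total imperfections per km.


Formula: Total = thin places + thick places + neps
Total = 48 + 67 + 122
Total = 237 imperfections/km

237 imperfections/km


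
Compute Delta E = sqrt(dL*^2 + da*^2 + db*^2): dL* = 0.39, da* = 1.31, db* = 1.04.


Formula: Delta E = sqrt(dL*^2 + da*^2 + db*^2)
Step 1: dL*^2 = 0.39^2 = 0.1521
Step 2: da*^2 = 1.31^2 = 1.7161
Step 3: db*^2 = 1.04^2 = 1.0816
Step 4: Sum = 0.1521 + 1.7161 + 1.0816 = 2.9498
Step 5: Delta E = sqrt(2.9498) = 1.72

1.72 Delta E
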